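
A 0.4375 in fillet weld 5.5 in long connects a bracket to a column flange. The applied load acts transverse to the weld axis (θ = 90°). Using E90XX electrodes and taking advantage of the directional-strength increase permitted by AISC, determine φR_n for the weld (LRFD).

E90XX → F_EXX = 90 ksi.
t_e = 0.707 × 0.4375 = 0.3093 in; A_we = 0.3093 × 5.5 = 1.701 in².
Directional factor: 1.0 + 0.5 sin^1.5(90°) = 1.5.
F_nw = 0.6 × 90 × 1.5 = 81 ksi.
φR_n = 0.75 × 81 × 1.701 = 103.3 kips.

φR_n ≈ 103 kips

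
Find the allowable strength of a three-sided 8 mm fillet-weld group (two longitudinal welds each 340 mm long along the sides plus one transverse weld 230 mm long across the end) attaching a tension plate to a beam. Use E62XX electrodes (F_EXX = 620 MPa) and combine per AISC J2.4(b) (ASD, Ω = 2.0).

R_n/Ω ≈ 971 kN

t_e = 0.707 × 8 = 5.656 mm.
R_nwl = 0.6 × 620 × 5.656 × 680 × 10⁻³ = 1431 kN (longitudinal, 2 welds).
R_nwt = 0.6 × 620 × 5.656 × 230 × 10⁻³ = 483.9 kN (transverse, base value).
(i) R_nwl + R_nwt = 1915 kN; (ii) 0.85 R_nwl + 1.5 R_nwt = 1942 kN.
R_n = max = 1942 kN [governs: (ii)]; R_n/Ω = 971 kN.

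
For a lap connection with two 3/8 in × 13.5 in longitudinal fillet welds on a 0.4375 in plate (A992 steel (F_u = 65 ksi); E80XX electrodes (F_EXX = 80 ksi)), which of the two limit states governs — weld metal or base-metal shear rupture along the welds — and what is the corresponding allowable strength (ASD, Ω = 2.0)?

R_n/Ω ≈ 172 kip (weld metal governs)

t_e = 0.707 × 0.375 = 0.2651 in; L = 27 in.
Weld metal: R_n/Ω = (1/2.0) × 0.6 × 80 × 0.2651 × 27 = 171.8 kip.
Base metal (shear rupture): R_n/Ω = (1/2.0) × 0.6 × 65 × 0.4375 × 27 = 230.3 kip.
Governing: weld metal.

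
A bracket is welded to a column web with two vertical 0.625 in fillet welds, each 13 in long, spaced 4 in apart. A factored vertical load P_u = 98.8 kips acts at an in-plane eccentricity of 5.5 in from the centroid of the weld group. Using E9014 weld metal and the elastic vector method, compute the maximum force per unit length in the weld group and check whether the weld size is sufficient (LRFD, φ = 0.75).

E90XX → F_EXX = 90 ksi.
Total weld length L_w = 26 in. Treat welds as unit-width lines.
Polar moment about centroid: J = 2[d³/12 + d(b/2)²] = 2[13³/12 + 13×2²] = 470.2 in³.
Direct shear f_v = P/L_w = 98.8 / 26 = 3.8 kip/in (vertical).
Torsion M = P·e = 98.8 × 5.5 = 543.4 kip·in.
Critical point at (x, y) = (2, 6.5) from centroid. f_tx = M·y/J = 7.512 kip/in; f_ty = M·x/J = 2.312 kip/in.
Resultant f_max = √[f_tx² + (f_v + f_ty)²] = √[7.512² + (3.8 + 2.312)²] = 9.684 kip/in.
Capacity per unit length: φr_n = 0.75 × 0.6 × 90 × (0.707 × 0.625) = 17.9 kip/in.
9.684 ≤ 17.9 → adequate.

f_max ≈ 9.68 kip/in; adequate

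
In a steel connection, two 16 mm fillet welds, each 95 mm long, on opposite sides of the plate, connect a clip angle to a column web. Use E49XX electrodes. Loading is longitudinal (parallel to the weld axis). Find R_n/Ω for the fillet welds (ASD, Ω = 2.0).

R_n/Ω ≈ 316 kN

E49XX → F_EXX = 490 MPa.
Effective throat t_e = 0.707 × 16 = 11.31 mm.
Total length L = 190 mm; A_we = 11.31 × 190 = 2149 mm².
F_nw = 0.6 F_EXX = 0.6 × 490 = 294 MPa.
R_n = 294 × 2149 × 10⁻³ = 631.9 kN; R_n/Ω = 631.9/2.0 = 315.9 kN.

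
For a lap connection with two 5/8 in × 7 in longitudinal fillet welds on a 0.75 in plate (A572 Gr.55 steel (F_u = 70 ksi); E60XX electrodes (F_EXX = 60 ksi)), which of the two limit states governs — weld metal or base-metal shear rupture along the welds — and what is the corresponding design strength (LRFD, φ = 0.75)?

φR_n ≈ 167 kip (weld metal governs)

t_e = 0.707 × 0.625 = 0.4419 in; L = 14 in.
Weld metal: φR_n = 0.75 × 0.6 × 60 × 0.4419 × 14 = 167 kip.
Base metal (shear rupture): φR_n = 0.75 × 0.6 × 70 × 0.75 × 14 = 330.8 kip.
Governing: weld metal.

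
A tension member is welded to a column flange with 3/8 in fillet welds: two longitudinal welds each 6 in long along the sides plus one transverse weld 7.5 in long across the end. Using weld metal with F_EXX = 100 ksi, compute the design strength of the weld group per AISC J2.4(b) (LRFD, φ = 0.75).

t_e = 0.707 × 0.375 = 0.2651 in.
R_nwl = 0.6 × 100 × 0.2651 × 12 = 190.9 kip (longitudinal, 2 welds).
R_nwt = 0.6 × 100 × 0.2651 × 7.5 = 119.3 kip (transverse, base value).
(i) R_nwl + R_nwt = 310.2 kip; (ii) 0.85 R_nwl + 1.5 R_nwt = 341.2 kip.
R_n = max = 341.2 kip [governs: (ii)]; φR_n = 255.9 kip.

φR_n ≈ 256 kip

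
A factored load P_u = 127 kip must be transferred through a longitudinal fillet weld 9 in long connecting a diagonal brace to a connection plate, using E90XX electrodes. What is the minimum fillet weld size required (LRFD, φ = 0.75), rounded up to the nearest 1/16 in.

E90XX → F_EXX = 90 ksi.
Total weld length L = 9 in.
Required throat t_e = P_u / (φ × 0.6 F_EXX × L) = 127 / (0.75 × 0.6 × 90 × 9) = 0.3484 in.
Required leg w = t_e / 0.707 = 0.4928 in → use 1/2 in.

w = 1/2 in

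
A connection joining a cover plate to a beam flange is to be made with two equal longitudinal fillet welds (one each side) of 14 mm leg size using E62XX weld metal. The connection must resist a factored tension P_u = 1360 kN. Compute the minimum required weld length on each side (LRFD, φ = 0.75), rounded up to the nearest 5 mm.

L = 250 mm on each side

E62XX → F_EXX = 620 MPa.
Throat t_e = 0.707 × 14 = 9.898 mm.
φr_n = 0.75 × 0.6 × 620 × 9.898 × 10⁻³ = 2.762 kN/mm.
L_req = P_u / φr_n = 1360 / 2.762 = 492.5 mm total.
Per side: 492.5 / 2 = 246.2 mm.
Round up → use L = 250 mm on each side.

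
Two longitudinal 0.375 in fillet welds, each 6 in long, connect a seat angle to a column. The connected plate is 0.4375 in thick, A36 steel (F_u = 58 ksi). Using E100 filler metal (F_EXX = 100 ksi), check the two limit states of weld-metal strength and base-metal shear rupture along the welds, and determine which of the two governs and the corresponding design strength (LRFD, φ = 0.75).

φR_n ≈ 137 kip (base-metal shear rupture governs)

t_e = 0.707 × 0.375 = 0.2651 in; L = 12 in.
Weld metal: φR_n = 0.75 × 0.6 × 100 × 0.2651 × 12 = 143.2 kip.
Base metal (shear rupture): φR_n = 0.75 × 0.6 × 58 × 0.4375 × 12 = 137 kip.
Governing: base-metal shear rupture.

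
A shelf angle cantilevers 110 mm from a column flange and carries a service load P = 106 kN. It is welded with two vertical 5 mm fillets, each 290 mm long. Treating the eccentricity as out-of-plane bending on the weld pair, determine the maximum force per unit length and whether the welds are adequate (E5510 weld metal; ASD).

E55XX → F_EXX = 550 MPa.
L_w = 2 × 290 = 580 mm; section modulus (unit throat) S = 2 × L²/6 = 28030 mm².
Direct shear f_v = P/L_w = 106×10³/580 = 182.8 N/mm.
Moment M = P × e = 106×10³ × 110 = 11660000 N·mm; bending f_b = M/S = 415.9 N/mm.
f_max = √(f_v² + f_b²) = √(182.8² + 415.9²) = 454.3 N/mm.
r_n/Ω = (1/2.0) × 0.6 × 550 × (0.707 × 5) = 583.3 N/mm → adequate.

f_max ≈ 454 N/mm; adequate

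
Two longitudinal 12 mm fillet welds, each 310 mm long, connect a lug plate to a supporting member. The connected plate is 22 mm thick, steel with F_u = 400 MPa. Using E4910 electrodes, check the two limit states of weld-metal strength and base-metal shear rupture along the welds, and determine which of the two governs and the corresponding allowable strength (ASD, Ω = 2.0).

R_n/Ω ≈ 773 kN (weld metal governs)

E49XX → F_EXX = 490 MPa.
t_e = 0.707 × 12 = 8.484 mm; L = 620 mm.
Weld metal: R_n/Ω = (1/2.0) × 0.6 × 490 × 8.484 × 620 × 10⁻³ = 773.2 kN.
Base metal (shear rupture): R_n/Ω = (1/2.0) × 0.6 × 400 × 22 × 620 × 10⁻³ = 1637 kN.
Governing: weld metal.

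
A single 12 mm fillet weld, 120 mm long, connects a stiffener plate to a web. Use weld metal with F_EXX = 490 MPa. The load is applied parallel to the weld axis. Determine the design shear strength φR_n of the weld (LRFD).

φR_n ≈ 224 kN

Effective throat t_e = 0.707 × 12 = 8.484 mm.
Total length L = 120 mm; A_we = 8.484 × 120 = 1018 mm².
F_nw = 0.6 F_EXX = 0.6 × 490 = 294 MPa.
φR_n = 0.75 × 294 × 1018 × 10⁻³ = 224.5 kN.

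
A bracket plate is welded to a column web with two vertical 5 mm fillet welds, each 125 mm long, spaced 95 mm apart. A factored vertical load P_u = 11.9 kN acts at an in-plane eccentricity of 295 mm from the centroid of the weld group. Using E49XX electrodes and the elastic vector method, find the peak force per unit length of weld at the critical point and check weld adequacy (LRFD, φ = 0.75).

E49XX → F_EXX = 490 MPa.
Total weld length L_w = 250 mm. Treat welds as unit-width lines.
Polar moment about centroid: J = 2[d³/12 + d(b/2)²] = 2[125³/12 + 125×47.5²] = 889600 mm³.
Direct shear f_v = P/L_w = 11.9×10³ / 250 = 47.6 N/mm (vertical).
Torsion M = P·e = 11.9×10³ × 295 = 3510500 N·mm.
Critical point at (x, y) = (47.5, 62.5) from centroid. f_tx = M·y/J = 246.6 N/mm; f_ty = M·x/J = 187.4 N/mm.
Resultant f_max = √[f_tx² + (f_v + f_ty)²] = √[246.6² + (47.6 + 187.4)²] = 340.7 N/mm.
Capacity per unit length: φr_n = 0.75 × 0.6 × 490 × (0.707 × 5) = 779.5 N/mm.
340.7 ≤ 779.5 → adequate.

f_max ≈ 341 N/mm; adequate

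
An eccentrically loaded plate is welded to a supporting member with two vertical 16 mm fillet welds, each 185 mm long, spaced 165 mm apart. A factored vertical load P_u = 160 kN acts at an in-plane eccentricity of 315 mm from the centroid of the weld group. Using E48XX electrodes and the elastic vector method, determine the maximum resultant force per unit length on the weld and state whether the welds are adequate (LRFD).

E48XX → F_EXX = 480 MPa.
Total weld length L_w = 370 mm. Treat welds as unit-width lines.
Polar moment about centroid: J = 2[d³/12 + d(b/2)²] = 2[185³/12 + 185×82.5²] = 3574000 mm³.
Direct shear f_v = P/L_w = 160×10³ / 370 = 432.4 N/mm (vertical).
Torsion M = P·e = 160×10³ × 315 = 50400000 N·mm.
Critical point at (x, y) = (82.5, 92.5) from centroid. f_tx = M·y/J = 1305 N/mm; f_ty = M·x/J = 1164 N/mm.
Resultant f_max = √[f_tx² + (f_v + f_ty)²] = √[1305² + (432.4 + 1164)²] = 2061 N/mm.
Capacity per unit length: φr_n = 0.75 × 0.6 × 480 × (0.707 × 16) = 2443 N/mm.
2061 ≤ 2443 → adequate.

f_max ≈ 2060 N/mm; adequate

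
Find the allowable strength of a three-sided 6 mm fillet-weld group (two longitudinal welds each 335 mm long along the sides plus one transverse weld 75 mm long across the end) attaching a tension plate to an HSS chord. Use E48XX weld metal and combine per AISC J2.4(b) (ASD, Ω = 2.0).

R_n/Ω ≈ 455 kN

E48XX → F_EXX = 480 MPa.
t_e = 0.707 × 6 = 4.242 mm.
R_nwl = 0.6 × 480 × 4.242 × 670 × 10⁻³ = 818.5 kN (longitudinal, 2 welds).
R_nwt = 0.6 × 480 × 4.242 × 75 × 10⁻³ = 91.63 kN (transverse, base value).
(i) R_nwl + R_nwt = 910.2 kN; (ii) 0.85 R_nwl + 1.5 R_nwt = 833.2 kN.
R_n = max = 910.2 kN [governs: (i)]; R_n/Ω = 455.1 kN.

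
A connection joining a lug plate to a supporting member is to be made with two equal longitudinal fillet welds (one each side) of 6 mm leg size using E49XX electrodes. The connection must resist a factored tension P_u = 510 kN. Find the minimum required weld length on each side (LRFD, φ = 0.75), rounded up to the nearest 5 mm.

L = 275 mm on each side

E49XX → F_EXX = 490 MPa.
Throat t_e = 0.707 × 6 = 4.242 mm.
φr_n = 0.75 × 0.6 × 490 × 4.242 × 10⁻³ = 0.9354 kN/mm.
L_req = P_u / φr_n = 510 / 0.9354 = 545.2 mm total.
Per side: 545.2 / 2 = 272.6 mm.
Round up → use L = 275 mm on each side.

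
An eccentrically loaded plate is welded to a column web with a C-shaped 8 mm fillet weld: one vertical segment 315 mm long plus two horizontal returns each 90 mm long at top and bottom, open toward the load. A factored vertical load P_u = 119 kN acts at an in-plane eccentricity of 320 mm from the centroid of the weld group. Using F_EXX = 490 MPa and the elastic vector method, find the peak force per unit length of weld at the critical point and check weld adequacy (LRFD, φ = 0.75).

Total weld length L_w = 495 mm. Treat welds as unit-width lines.
Centroid: x̄ = 2×90×45 / 495 = 16.36 mm from the vertical weld.
Polar moment about centroid: J = I_x + I_y = [315³/12 + 2×90×157.5²] + [315×16.36² + 2(90³/12 + 90×28.64²)] = 7423000 mm³.
Direct shear f_v = P/L_w = 119×10³ / 495 = 240.4 N/mm (vertical).
Torsion M = P·e = 119×10³ × 320 = 38080000 N·mm.
Critical point at (x, y) = (73.64, 157.5) from centroid. f_tx = M·y/J = 807.9 N/mm; f_ty = M·x/J = 377.7 N/mm.
Resultant f_max = √[f_tx² + (f_v + f_ty)²] = √[807.9² + (240.4 + 377.7)²] = 1017 N/mm.
Capacity per unit length: φr_n = 0.75 × 0.6 × 490 × (0.707 × 8) = 1247 N/mm.
1017 ≤ 1247 → adequate.

f_max ≈ 1020 N/mm; adequate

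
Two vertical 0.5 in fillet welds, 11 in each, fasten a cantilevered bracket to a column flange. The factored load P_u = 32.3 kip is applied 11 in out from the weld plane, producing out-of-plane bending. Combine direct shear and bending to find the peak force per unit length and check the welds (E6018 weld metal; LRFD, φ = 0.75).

f_max ≈ 8.93 kip/in; adequate

E60XX → F_EXX = 60 ksi.
L_w = 2 × 11 = 22 in; section modulus (unit throat) S = 2 × L²/6 = 40.33 in².
Direct shear f_v = P/L_w = 32.3/22 = 1.468 kip/in.
Moment M = P × e = 32.3 × 11 = 355.3 kip·in; bending f_b = M/S = 8.809 kip/in.
f_max = √(f_v² + f_b²) = √(1.468² + 8.809²) = 8.931 kip/in.
φr_n = 0.75 × 0.6 × 60 × (0.707 × 0.5) = 9.544 kip/in → adequate.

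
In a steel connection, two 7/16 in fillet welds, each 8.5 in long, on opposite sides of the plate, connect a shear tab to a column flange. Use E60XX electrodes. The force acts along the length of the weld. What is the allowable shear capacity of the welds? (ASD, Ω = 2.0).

R_n/Ω ≈ 94.6 kips

E60XX → F_EXX = 60 ksi.
Effective throat t_e = 0.707 × 0.4375 = 0.3093 in.
Total length L = 17 in; A_we = 0.3093 × 17 = 5.258 in².
F_nw = 0.6 F_EXX = 0.6 × 60 = 36 ksi.
R_n = 36 × 5.258 = 189.3 kips; R_n/Ω = 189.3/2.0 = 94.65 kips.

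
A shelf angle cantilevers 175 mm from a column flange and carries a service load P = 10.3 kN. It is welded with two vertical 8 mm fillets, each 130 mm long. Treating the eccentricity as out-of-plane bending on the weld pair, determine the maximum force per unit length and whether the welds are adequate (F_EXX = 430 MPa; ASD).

f_max ≈ 322 N/mm; adequate

L_w = 2 × 130 = 260 mm; section modulus (unit throat) S = 2 × L²/6 = 5633 mm².
Direct shear f_v = P/L_w = 10.3×10³/260 = 39.62 N/mm.
Moment M = P × e = 10.3×10³ × 175 = 1802500 N·mm; bending f_b = M/S = 320 N/mm.
f_max = √(f_v² + f_b²) = √(39.62² + 320²) = 322.4 N/mm.
r_n/Ω = (1/2.0) × 0.6 × 430 × (0.707 × 8) = 729.6 N/mm → adequate.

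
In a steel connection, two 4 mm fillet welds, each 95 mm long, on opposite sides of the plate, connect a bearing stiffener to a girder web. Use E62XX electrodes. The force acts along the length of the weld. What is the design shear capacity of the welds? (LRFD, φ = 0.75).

φR_n ≈ 150 kN

E62XX → F_EXX = 620 MPa.
Effective throat t_e = 0.707 × 4 = 2.828 mm.
Total length L = 190 mm; A_we = 2.828 × 190 = 537.3 mm².
F_nw = 0.6 F_EXX = 0.6 × 620 = 372 MPa.
φR_n = 0.75 × 372 × 537.3 × 10⁻³ = 149.9 kN.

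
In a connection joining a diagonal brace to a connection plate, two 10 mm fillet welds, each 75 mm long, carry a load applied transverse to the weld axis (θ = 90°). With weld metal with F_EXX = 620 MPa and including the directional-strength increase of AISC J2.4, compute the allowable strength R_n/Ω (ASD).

t_e = 0.707 × 10 = 7.07 mm; A_we = 7.07 × 150 = 1060 mm².
Directional factor: 1.0 + 0.5 sin^1.5(90°) = 1.5.
F_nw = 0.6 × 620 × 1.5 = 558 MPa.
R_n/Ω = (558 × 1060) / 2.0 × 10⁻³ = 295.9 kN.

R_n/Ω ≈ 296 kN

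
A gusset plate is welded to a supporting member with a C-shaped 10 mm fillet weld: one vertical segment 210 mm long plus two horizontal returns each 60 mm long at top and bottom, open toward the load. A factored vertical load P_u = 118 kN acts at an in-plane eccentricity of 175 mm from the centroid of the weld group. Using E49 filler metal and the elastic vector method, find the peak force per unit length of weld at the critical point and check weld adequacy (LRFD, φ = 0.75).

f_max ≈ 1280 N/mm; adequate

E49XX → F_EXX = 490 MPa.
Total weld length L_w = 330 mm. Treat welds as unit-width lines.
Centroid: x̄ = 2×60×30 / 330 = 10.91 mm from the vertical weld.
Polar moment about centroid: J = I_x + I_y = [210³/12 + 2×60×105²] + [210×10.91² + 2(60³/12 + 60×19.09²)] = 2199000 mm³.
Direct shear f_v = P/L_w = 118×10³ / 330 = 357.6 N/mm (vertical).
Torsion M = P·e = 118×10³ × 175 = 20650000 N·mm.
Critical point at (x, y) = (49.09, 105) from centroid. f_tx = M·y/J = 985.8 N/mm; f_ty = M·x/J = 460.9 N/mm.
Resultant f_max = √[f_tx² + (f_v + f_ty)²] = √[985.8² + (357.6 + 460.9)²] = 1281 N/mm.
Capacity per unit length: φr_n = 0.75 × 0.6 × 490 × (0.707 × 10) = 1559 N/mm.
1281 ≤ 1559 → adequate.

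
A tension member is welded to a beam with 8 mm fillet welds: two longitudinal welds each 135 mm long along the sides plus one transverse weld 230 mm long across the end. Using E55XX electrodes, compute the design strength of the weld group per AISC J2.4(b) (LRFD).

φR_n ≈ 804 kN

E55XX → F_EXX = 550 MPa.
t_e = 0.707 × 8 = 5.656 mm.
R_nwl = 0.6 × 550 × 5.656 × 270 × 10⁻³ = 503.9 kN (longitudinal, 2 welds).
R_nwt = 0.6 × 550 × 5.656 × 230 × 10⁻³ = 429.3 kN (transverse, base value).
(i) R_nwl + R_nwt = 933.2 kN; (ii) 0.85 R_nwl + 1.5 R_nwt = 1072 kN.
R_n = max = 1072 kN [governs: (ii)]; φR_n = 804.2 kN.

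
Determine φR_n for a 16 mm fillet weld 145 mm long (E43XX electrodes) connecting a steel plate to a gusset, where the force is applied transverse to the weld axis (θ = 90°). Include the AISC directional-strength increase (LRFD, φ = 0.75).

E43XX → F_EXX = 430 MPa.
t_e = 0.707 × 16 = 11.31 mm; A_we = 11.31 × 145 = 1640 mm².
Directional factor: 1.0 + 0.5 sin^1.5(90°) = 1.5.
F_nw = 0.6 × 430 × 1.5 = 387 MPa.
φR_n = 0.75 × 387 × 1640 × 10⁻³ = 476.1 kN.

φR_n ≈ 476 kN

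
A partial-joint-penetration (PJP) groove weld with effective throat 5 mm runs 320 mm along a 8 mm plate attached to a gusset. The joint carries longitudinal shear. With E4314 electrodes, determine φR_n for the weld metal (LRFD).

E43XX → F_EXX = 430 MPa.
Effective throat (given) t_e = 5 mm.
A_we = 5 × 320 = 1600 mm².
F_nw = 0.6 F_EXX = 258 MPa.
φR_n = 0.75 × 258 × 1600 × 10⁻³ = 309.6 kN.

φR_n ≈ 310 kN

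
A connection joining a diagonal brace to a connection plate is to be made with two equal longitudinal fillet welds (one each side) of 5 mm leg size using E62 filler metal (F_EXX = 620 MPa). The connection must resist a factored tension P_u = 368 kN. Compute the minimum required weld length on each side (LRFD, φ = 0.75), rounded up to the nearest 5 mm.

L = 190 mm on each side

Throat t_e = 0.707 × 5 = 3.535 mm.
φr_n = 0.75 × 0.6 × 620 × 3.535 × 10⁻³ = 0.9863 kN/mm.
L_req = P_u / φr_n = 368 / 0.9863 = 373.1 mm total.
Per side: 373.1 / 2 = 186.6 mm.
Round up → use L = 190 mm on each side.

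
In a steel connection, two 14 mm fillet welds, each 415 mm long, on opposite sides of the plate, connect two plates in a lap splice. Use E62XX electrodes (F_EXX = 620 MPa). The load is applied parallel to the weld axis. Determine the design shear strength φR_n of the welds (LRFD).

φR_n ≈ 2290 kN

Effective throat t_e = 0.707 × 14 = 9.898 mm.
Total length L = 830 mm; A_we = 9.898 × 830 = 8215 mm².
F_nw = 0.6 F_EXX = 0.6 × 620 = 372 MPa.
φR_n = 0.75 × 372 × 8215 × 10⁻³ = 2292 kN.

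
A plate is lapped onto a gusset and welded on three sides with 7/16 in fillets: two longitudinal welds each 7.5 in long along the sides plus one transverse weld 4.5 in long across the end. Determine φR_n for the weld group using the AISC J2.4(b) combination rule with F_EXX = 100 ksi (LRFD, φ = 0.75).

φR_n ≈ 271 kip

t_e = 0.707 × 0.4375 = 0.3093 in.
R_nwl = 0.6 × 100 × 0.3093 × 15 = 278.4 kip (longitudinal, 2 welds).
R_nwt = 0.6 × 100 × 0.3093 × 4.5 = 83.51 kip (transverse, base value).
(i) R_nwl + R_nwt = 361.9 kip; (ii) 0.85 R_nwl + 1.5 R_nwt = 361.9 kip.
R_n = max = 361.9 kip [governs: (ii)]; φR_n = 271.4 kip.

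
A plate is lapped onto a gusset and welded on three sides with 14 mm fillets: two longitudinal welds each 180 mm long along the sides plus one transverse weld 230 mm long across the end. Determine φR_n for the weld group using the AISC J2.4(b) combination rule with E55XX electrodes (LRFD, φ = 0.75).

φR_n ≈ 1590 kN

E55XX → F_EXX = 550 MPa.
t_e = 0.707 × 14 = 9.898 mm.
R_nwl = 0.6 × 550 × 9.898 × 360 × 10⁻³ = 1176 kN (longitudinal, 2 welds).
R_nwt = 0.6 × 550 × 9.898 × 230 × 10⁻³ = 751.3 kN (transverse, base value).
(i) R_nwl + R_nwt = 1927 kN; (ii) 0.85 R_nwl + 1.5 R_nwt = 2126 kN.
R_n = max = 2126 kN [governs: (ii)]; φR_n = 1595 kN.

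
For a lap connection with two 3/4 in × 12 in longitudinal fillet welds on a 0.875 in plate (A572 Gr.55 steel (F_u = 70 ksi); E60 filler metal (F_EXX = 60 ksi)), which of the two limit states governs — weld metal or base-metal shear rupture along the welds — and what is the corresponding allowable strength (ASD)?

t_e = 0.707 × 0.75 = 0.5302 in; L = 24 in.
Weld metal: R_n/Ω = (1/2.0) × 0.6 × 60 × 0.5302 × 24 = 229.1 kip.
Base metal (shear rupture): R_n/Ω = (1/2.0) × 0.6 × 70 × 0.875 × 24 = 441 kip.
Governing: weld metal.

R_n/Ω ≈ 229 kip (weld metal governs)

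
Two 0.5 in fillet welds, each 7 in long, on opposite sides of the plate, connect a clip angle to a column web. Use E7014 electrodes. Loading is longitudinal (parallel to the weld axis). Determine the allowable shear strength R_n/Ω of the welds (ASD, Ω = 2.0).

R_n/Ω ≈ 104 kip

E70XX → F_EXX = 70 ksi.
Effective throat t_e = 0.707 × 0.5 = 0.3535 in.
Total length L = 14 in; A_we = 0.3535 × 14 = 4.949 in².
F_nw = 0.6 F_EXX = 0.6 × 70 = 42 ksi.
R_n = 42 × 4.949 = 207.9 kip; R_n/Ω = 207.9/2.0 = 103.9 kip.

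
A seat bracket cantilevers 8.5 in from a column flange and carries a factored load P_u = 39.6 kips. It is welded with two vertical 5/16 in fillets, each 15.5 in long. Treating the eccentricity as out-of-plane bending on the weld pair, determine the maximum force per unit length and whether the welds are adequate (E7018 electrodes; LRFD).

E70XX → F_EXX = 70 ksi.
L_w = 2 × 15.5 = 31 in; section modulus (unit throat) S = 2 × L²/6 = 80.08 in².
Direct shear f_v = P/L_w = 39.6/31 = 1.277 kip/in.
Moment M = P × e = 39.6 × 8.5 = 336.6 kip·in; bending f_b = M/S = 4.203 kip/in.
f_max = √(f_v² + f_b²) = √(1.277² + 4.203²) = 4.393 kip/in.
φr_n = 0.75 × 0.6 × 70 × (0.707 × 0.3125) = 6.96 kip/in → adequate.

f_max ≈ 4.39 kip/in; adequate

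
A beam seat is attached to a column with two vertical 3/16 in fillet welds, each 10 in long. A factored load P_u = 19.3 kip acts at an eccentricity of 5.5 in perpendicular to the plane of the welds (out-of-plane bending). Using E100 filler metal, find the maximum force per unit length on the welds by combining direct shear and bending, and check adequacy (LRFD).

f_max ≈ 3.33 kip/in; adequate

E100XX → F_EXX = 100 ksi.
L_w = 2 × 10 = 20 in; section modulus (unit throat) S = 2 × L²/6 = 33.33 in².
Direct shear f_v = P/L_w = 19.3/20 = 0.965 kip/in.
Moment M = P × e = 19.3 × 5.5 = 106.15 kip·in; bending f_b = M/S = 3.184 kip/in.
f_max = √(f_v² + f_b²) = √(0.965² + 3.184²) = 3.328 kip/in.
φr_n = 0.75 × 0.6 × 100 × (0.707 × 0.1875) = 5.965 kip/in → adequate.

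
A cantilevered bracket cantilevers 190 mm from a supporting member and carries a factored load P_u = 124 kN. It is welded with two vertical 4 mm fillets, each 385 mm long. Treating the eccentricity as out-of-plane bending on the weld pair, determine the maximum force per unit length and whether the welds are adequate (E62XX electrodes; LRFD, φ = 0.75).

E62XX → F_EXX = 620 MPa.
L_w = 2 × 385 = 770 mm; section modulus (unit throat) S = 2 × L²/6 = 49410 mm².
Direct shear f_v = P/L_w = 124×10³/770 = 161 N/mm.
Moment M = P × e = 124×10³ × 190 = 23560000 N·mm; bending f_b = M/S = 476.8 N/mm.
f_max = √(f_v² + f_b²) = √(161² + 476.8²) = 503.3 N/mm.
φr_n = 0.75 × 0.6 × 620 × (0.707 × 4) = 789 N/mm → adequate.

f_max ≈ 503 N/mm; adequate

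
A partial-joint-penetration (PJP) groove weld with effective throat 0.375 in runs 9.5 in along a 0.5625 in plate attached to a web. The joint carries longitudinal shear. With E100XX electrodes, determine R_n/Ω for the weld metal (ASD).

R_n/Ω ≈ 107 kip

E100XX → F_EXX = 100 ksi.
Effective throat (given) t_e = 0.375 in.
A_we = 0.375 × 9.5 = 3.562 in².
F_nw = 0.6 F_EXX = 60 ksi.
R_n/Ω = (60 × 3.562) / 2.0 = 106.9 kip.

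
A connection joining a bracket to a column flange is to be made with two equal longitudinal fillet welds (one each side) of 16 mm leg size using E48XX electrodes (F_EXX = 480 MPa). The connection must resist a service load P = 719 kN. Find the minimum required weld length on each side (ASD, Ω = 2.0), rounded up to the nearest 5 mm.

L = 225 mm on each side

Throat t_e = 0.707 × 16 = 11.31 mm.
r_n/Ω = (0.6 × 480 × 11.31) / 2.0 = 1629 N/mm = 1.629 kN/mm.
L_req = P / (r_n/Ω) = 719 / 1.629 = 441.4 mm total.
Per side: 441.4 / 2 = 220.7 mm.
Round up → use L = 225 mm on each side.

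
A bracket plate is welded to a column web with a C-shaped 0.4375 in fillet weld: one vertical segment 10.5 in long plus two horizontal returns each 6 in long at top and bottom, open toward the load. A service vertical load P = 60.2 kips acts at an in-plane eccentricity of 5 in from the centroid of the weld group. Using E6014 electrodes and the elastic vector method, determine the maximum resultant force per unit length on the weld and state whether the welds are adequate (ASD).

E60XX → F_EXX = 60 ksi.
Total weld length L_w = 22.5 in. Treat welds as unit-width lines.
Centroid: x̄ = 2×6×3 / 22.5 = 1.6 in from the vertical weld.
Polar moment about centroid: J = I_x + I_y = [10.5³/12 + 2×6×5.25²] + [10.5×1.6² + 2(6³/12 + 6×1.4²)] = 513.6 in³.
Direct shear f_v = P/L_w = 60.2 / 22.5 = 2.676 kip/in (vertical).
Torsion M = P·e = 60.2 × 5 = 301 kip·in.
Critical point at (x, y) = (4.4, 5.25) from centroid. f_tx = M·y/J = 3.077 kip/in; f_ty = M·x/J = 2.579 kip/in.
Resultant f_max = √[f_tx² + (f_v + f_ty)²] = √[3.077² + (2.676 + 2.579)²] = 6.089 kip/in.
Capacity per unit length: r_n/Ω = (1/2.0) × 0.6 × 60 × (0.707 × 0.4375) = 5.568 kip/in.
6.089 > 5.568 → NOT adequate.

f_max ≈ 6.09 kip/in; NOT adequate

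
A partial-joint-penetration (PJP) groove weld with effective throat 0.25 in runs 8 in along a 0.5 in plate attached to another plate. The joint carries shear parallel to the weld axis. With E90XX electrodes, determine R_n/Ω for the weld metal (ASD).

E90XX → F_EXX = 90 ksi.
Effective throat (given) t_e = 0.25 in.
A_we = 0.25 × 8 = 2 in².
F_nw = 0.6 F_EXX = 54 ksi.
R_n/Ω = (54 × 2) / 2.0 = 54 kips.

R_n/Ω ≈ 54 kips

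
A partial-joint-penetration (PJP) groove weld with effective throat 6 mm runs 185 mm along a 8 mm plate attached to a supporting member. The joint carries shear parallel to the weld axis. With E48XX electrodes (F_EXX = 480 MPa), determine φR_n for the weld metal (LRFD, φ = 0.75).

φR_n ≈ 240 kN

Effective throat (given) t_e = 6 mm.
A_we = 6 × 185 = 1110 mm².
F_nw = 0.6 F_EXX = 288 MPa.
φR_n = 0.75 × 288 × 1110 × 10⁻³ = 239.8 kN.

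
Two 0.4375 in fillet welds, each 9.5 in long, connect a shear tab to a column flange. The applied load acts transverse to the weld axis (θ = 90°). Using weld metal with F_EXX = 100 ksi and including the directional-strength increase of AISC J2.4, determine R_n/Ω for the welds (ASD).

t_e = 0.707 × 0.4375 = 0.3093 in; A_we = 0.3093 × 19 = 5.877 in².
Directional factor: 1.0 + 0.5 sin^1.5(90°) = 1.5.
F_nw = 0.6 × 100 × 1.5 = 90 ksi.
R_n/Ω = (90 × 5.877) / 2.0 = 264.5 kip.

R_n/Ω ≈ 264 kip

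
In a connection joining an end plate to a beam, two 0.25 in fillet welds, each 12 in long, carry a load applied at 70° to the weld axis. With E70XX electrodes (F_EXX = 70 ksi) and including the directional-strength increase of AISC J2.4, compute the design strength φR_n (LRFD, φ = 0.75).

φR_n ≈ 194 kip

t_e = 0.707 × 0.25 = 0.1767 in; A_we = 0.1767 × 24 = 4.242 in².
Directional factor: 1.0 + 0.5 sin^1.5(70°) = 1.455.
F_nw = 0.6 × 70 × 1.455 = 61.13 ksi.
φR_n = 0.75 × 61.13 × 4.242 = 194.5 kip.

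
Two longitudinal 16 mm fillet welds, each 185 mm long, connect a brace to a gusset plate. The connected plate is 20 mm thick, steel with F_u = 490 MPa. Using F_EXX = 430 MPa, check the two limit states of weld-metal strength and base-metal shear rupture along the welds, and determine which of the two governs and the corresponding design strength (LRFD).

φR_n ≈ 810 kN (weld metal governs)

t_e = 0.707 × 16 = 11.31 mm; L = 370 mm.
Weld metal: φR_n = 0.75 × 0.6 × 430 × 11.31 × 370 × 10⁻³ = 809.9 kN.
Base metal (shear rupture): φR_n = 0.75 × 0.6 × 490 × 20 × 370 × 10⁻³ = 1632 kN.
Governing: weld metal.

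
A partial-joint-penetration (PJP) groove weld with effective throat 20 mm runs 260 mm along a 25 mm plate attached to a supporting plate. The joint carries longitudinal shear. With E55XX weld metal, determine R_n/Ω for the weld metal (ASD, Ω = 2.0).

R_n/Ω ≈ 858 kN

E55XX → F_EXX = 550 MPa.
Effective throat (given) t_e = 20 mm.
A_we = 20 × 260 = 5200 mm².
F_nw = 0.6 F_EXX = 330 MPa.
R_n/Ω = (330 × 5200) / 2.0 × 10⁻³ = 858 kN.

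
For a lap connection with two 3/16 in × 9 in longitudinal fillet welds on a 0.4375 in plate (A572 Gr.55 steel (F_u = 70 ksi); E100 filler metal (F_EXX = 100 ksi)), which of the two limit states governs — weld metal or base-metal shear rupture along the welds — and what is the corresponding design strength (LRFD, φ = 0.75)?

φR_n ≈ 107 kip (weld metal governs)

t_e = 0.707 × 0.1875 = 0.1326 in; L = 18 in.
Weld metal: φR_n = 0.75 × 0.6 × 100 × 0.1326 × 18 = 107.4 kip.
Base metal (shear rupture): φR_n = 0.75 × 0.6 × 70 × 0.4375 × 18 = 248.1 kip.
Governing: weld metal.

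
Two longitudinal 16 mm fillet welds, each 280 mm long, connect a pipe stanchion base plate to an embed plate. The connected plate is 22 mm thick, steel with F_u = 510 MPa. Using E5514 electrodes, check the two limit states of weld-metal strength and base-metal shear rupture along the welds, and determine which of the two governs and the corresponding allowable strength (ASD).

R_n/Ω ≈ 1050 kN (weld metal governs)

E55XX → F_EXX = 550 MPa.
t_e = 0.707 × 16 = 11.31 mm; L = 560 mm.
Weld metal: R_n/Ω = (1/2.0) × 0.6 × 550 × 11.31 × 560 × 10⁻³ = 1045 kN.
Base metal (shear rupture): R_n/Ω = (1/2.0) × 0.6 × 510 × 22 × 560 × 10⁻³ = 1885 kN.
Governing: weld metal.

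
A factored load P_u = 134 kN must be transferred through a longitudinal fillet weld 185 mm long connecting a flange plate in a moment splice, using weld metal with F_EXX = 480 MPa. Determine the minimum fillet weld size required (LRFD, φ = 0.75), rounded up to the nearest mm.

Total weld length L = 185 mm.
Required throat t_e = P_u / (φ × 0.6 F_EXX × L) = 134 / (0.75 × 0.6 × 480 × 185 × 10⁻³) = 3.353 mm.
Required leg w = t_e / 0.707 = 4.743 mm → use 5 mm.

w = 5 mm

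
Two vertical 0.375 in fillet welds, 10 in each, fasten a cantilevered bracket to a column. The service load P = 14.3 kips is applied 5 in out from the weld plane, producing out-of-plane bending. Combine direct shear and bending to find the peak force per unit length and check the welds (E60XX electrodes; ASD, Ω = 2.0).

E60XX → F_EXX = 60 ksi.
L_w = 2 × 10 = 20 in; section modulus (unit throat) S = 2 × L²/6 = 33.33 in².
Direct shear f_v = P/L_w = 14.3/20 = 0.715 kip/in.
Moment M = P × e = 14.3 × 5 = 71.5 kip·in; bending f_b = M/S = 2.145 kip/in.
f_max = √(f_v² + f_b²) = √(0.715² + 2.145²) = 2.261 kip/in.
r_n/Ω = (1/2.0) × 0.6 × 60 × (0.707 × 0.375) = 4.772 kip/in → adequate.

f_max ≈ 2.26 kip/in; adequate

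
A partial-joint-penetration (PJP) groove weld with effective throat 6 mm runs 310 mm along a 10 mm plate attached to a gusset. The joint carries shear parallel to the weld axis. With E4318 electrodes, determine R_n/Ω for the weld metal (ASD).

E43XX → F_EXX = 430 MPa.
Effective throat (given) t_e = 6 mm.
A_we = 6 × 310 = 1860 mm².
F_nw = 0.6 F_EXX = 258 MPa.
R_n/Ω = (258 × 1860) / 2.0 × 10⁻³ = 239.9 kN.

R_n/Ω ≈ 240 kN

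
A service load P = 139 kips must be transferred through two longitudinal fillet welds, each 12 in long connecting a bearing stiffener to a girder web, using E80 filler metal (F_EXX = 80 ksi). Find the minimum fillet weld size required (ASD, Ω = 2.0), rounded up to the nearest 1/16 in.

w = 3/8 in

Total weld length L = 24 in.
Required throat t_e = P × Ω / (0.6 F_EXX × L) = 139 × 2.0 / (0.6 × 80 × 24) = 0.2413 in.
Required leg w = t_e / 0.707 = 0.3413 in → use 3/8 in.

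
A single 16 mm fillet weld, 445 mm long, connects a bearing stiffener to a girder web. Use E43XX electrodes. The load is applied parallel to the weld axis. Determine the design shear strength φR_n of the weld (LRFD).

E43XX → F_EXX = 430 MPa.
Effective throat t_e = 0.707 × 16 = 11.31 mm.
Total length L = 445 mm; A_we = 11.31 × 445 = 5034 mm².
F_nw = 0.6 F_EXX = 0.6 × 430 = 258 MPa.
φR_n = 0.75 × 258 × 5034 × 10⁻³ = 974 kN.

φR_n ≈ 974 kN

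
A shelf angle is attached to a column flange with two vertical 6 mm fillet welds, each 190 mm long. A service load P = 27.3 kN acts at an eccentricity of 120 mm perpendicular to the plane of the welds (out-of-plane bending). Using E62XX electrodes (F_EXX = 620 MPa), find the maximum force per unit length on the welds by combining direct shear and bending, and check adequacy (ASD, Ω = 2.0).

L_w = 2 × 190 = 380 mm; section modulus (unit throat) S = 2 × L²/6 = 12030 mm².
Direct shear f_v = P/L_w = 27.3×10³/380 = 71.84 N/mm.
Moment M = P × e = 27.3×10³ × 120 = 3276000 N·mm; bending f_b = M/S = 272.2 N/mm.
f_max = √(f_v² + f_b²) = √(71.84² + 272.2²) = 281.6 N/mm.
r_n/Ω = (1/2.0) × 0.6 × 620 × (0.707 × 6) = 789 N/mm → adequate.

f_max ≈ 282 N/mm; adequate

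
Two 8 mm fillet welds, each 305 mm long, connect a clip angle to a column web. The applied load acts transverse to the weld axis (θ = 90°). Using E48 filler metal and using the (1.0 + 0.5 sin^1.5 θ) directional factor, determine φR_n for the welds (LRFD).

E48XX → F_EXX = 480 MPa.
t_e = 0.707 × 8 = 5.656 mm; A_we = 5.656 × 610 = 3450 mm².
Directional factor: 1.0 + 0.5 sin^1.5(90°) = 1.5.
F_nw = 0.6 × 480 × 1.5 = 432 MPa.
φR_n = 0.75 × 432 × 3450 × 10⁻³ = 1118 kN.

φR_n ≈ 1120 kN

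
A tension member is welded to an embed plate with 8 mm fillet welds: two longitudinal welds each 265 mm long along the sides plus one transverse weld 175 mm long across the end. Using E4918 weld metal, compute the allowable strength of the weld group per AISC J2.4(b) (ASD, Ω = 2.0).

E49XX → F_EXX = 490 MPa.
t_e = 0.707 × 8 = 5.656 mm.
R_nwl = 0.6 × 490 × 5.656 × 530 × 10⁻³ = 881.3 kN (longitudinal, 2 welds).
R_nwt = 0.6 × 490 × 5.656 × 175 × 10⁻³ = 291 kN (transverse, base value).
(i) R_nwl + R_nwt = 1172 kN; (ii) 0.85 R_nwl + 1.5 R_nwt = 1186 kN.
R_n = max = 1186 kN [governs: (ii)]; R_n/Ω = 592.8 kN.

R_n/Ω ≈ 593 kN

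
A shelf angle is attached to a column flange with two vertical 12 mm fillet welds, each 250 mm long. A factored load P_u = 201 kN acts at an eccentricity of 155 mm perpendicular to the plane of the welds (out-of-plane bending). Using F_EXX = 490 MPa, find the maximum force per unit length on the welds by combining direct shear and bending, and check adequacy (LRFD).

L_w = 2 × 250 = 500 mm; section modulus (unit throat) S = 2 × L²/6 = 20830 mm².
Direct shear f_v = P/L_w = 201×10³/500 = 402 N/mm.
Moment M = P × e = 201×10³ × 155 = 31155000 N·mm; bending f_b = M/S = 1495 N/mm.
f_max = √(f_v² + f_b²) = √(402² + 1495²) = 1549 N/mm.
φr_n = 0.75 × 0.6 × 490 × (0.707 × 12) = 1871 N/mm → adequate.

f_max ≈ 1550 N/mm; adequate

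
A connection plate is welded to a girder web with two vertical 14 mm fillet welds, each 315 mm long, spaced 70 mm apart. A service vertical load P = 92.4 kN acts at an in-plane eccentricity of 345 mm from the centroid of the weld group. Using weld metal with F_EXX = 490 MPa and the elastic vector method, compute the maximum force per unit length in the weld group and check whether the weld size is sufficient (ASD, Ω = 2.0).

f_max ≈ 903 N/mm; adequate

Total weld length L_w = 630 mm. Treat welds as unit-width lines.
Polar moment about centroid: J = 2[d³/12 + d(b/2)²] = 2[315³/12 + 315×35²] = 5981000 mm³.
Direct shear f_v = P/L_w = 92.4×10³ / 630 = 146.7 N/mm (vertical).
Torsion M = P·e = 92.4×10³ × 345 = 31878000 N·mm.
Critical point at (x, y) = (35, 157.5) from centroid. f_tx = M·y/J = 839.4 N/mm; f_ty = M·x/J = 186.5 N/mm.
Resultant f_max = √[f_tx² + (f_v + f_ty)²] = √[839.4² + (146.7 + 186.5)²] = 903.2 N/mm.
Capacity per unit length: r_n/Ω = (1/2.0) × 0.6 × 490 × (0.707 × 14) = 1455 N/mm.
903.2 ≤ 1455 → adequate.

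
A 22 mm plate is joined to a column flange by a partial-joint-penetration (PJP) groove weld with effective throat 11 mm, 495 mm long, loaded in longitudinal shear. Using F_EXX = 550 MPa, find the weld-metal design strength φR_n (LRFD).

Effective throat (given) t_e = 11 mm.
A_we = 11 × 495 = 5445 mm².
F_nw = 0.6 F_EXX = 330 MPa.
φR_n = 0.75 × 330 × 5445 × 10⁻³ = 1348 kN.

φR_n ≈ 1350 kN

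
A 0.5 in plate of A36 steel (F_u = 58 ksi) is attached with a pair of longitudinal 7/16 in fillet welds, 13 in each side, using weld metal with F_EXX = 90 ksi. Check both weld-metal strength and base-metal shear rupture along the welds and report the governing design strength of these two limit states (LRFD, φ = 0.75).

t_e = 0.707 × 0.4375 = 0.3093 in; L = 26 in.
Weld metal: φR_n = 0.75 × 0.6 × 90 × 0.3093 × 26 = 325.7 kip.
Base metal (shear rupture): φR_n = 0.75 × 0.6 × 58 × 0.5 × 26 = 339.3 kip.
Governing: weld metal.

φR_n ≈ 326 kip (weld metal governs)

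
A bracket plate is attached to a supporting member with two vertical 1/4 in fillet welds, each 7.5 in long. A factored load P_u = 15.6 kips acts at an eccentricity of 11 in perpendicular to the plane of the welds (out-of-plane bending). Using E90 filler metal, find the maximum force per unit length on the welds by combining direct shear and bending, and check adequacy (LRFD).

f_max ≈ 9.21 kip/in; NOT adequate

E90XX → F_EXX = 90 ksi.
L_w = 2 × 7.5 = 15 in; section modulus (unit throat) S = 2 × L²/6 = 18.75 in².
Direct shear f_v = P/L_w = 15.6/15 = 1.04 kip/in.
Moment M = P × e = 15.6 × 11 = 171.6 kip·in; bending f_b = M/S = 9.152 kip/in.
f_max = √(f_v² + f_b²) = √(1.04² + 9.152²) = 9.211 kip/in.
φr_n = 0.75 × 0.6 × 90 × (0.707 × 0.25) = 7.158 kip/in → NOT adequate.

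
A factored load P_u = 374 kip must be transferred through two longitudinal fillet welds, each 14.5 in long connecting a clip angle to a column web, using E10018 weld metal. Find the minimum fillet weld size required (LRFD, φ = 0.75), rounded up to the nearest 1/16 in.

E100XX → F_EXX = 100 ksi.
Total weld length L = 29 in.
Required throat t_e = P_u / (φ × 0.6 F_EXX × L) = 374 / (0.75 × 0.6 × 100 × 29) = 0.2866 in.
Required leg w = t_e / 0.707 = 0.4054 in → use 7/16 in.

w = 7/16 in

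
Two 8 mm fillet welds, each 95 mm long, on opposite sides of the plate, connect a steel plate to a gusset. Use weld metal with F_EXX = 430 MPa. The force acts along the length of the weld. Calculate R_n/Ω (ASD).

Effective throat t_e = 0.707 × 8 = 5.656 mm.
Total length L = 190 mm; A_we = 5.656 × 190 = 1075 mm².
F_nw = 0.6 F_EXX = 0.6 × 430 = 258 MPa.
R_n = 258 × 1075 × 10⁻³ = 277.3 kN; R_n/Ω = 277.3/2.0 = 138.6 kN.

R_n/Ω ≈ 139 kN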